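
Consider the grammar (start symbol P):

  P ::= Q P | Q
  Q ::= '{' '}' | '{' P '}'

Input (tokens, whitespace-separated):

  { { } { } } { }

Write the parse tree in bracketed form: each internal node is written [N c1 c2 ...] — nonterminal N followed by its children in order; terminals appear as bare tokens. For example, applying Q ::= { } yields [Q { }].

[P [Q { [P [Q { }] [P [Q { }]]] }] [P [Q { }]]]

P
Q P
{ P } P
{ Q P } P
{ { } P } P
{ { } Q } P
{ { } { } } P
{ { } { } } Q
{ { } { } } { }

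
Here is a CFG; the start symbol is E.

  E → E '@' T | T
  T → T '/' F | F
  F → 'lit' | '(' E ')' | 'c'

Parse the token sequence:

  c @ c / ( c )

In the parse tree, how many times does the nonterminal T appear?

[E [E [T [F c]]] @ [T [T [F c]] / [F ( [E [T [F c]]] )]]]

4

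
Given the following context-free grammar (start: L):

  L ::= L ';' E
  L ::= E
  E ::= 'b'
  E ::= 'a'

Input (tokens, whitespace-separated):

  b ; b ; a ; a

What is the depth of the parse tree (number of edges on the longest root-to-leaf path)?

[L [L [L [L [E b]] ; [E b]] ; [E a]] ; [E a]]

5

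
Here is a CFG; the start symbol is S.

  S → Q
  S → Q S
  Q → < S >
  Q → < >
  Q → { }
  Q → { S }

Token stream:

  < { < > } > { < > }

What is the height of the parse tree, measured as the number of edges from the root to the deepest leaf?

[S [Q < [S [Q { [S [Q < >]] }]] >] [S [Q { [S [Q < >]] }]]]

6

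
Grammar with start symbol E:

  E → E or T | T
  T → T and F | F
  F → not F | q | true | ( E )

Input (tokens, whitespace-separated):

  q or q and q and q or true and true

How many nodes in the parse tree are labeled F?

[E [E [E [T [F q]]] or [T [T [T [F q]] and [F q]] and [F q]]] or [T [T [F true]] and [F true]]]

6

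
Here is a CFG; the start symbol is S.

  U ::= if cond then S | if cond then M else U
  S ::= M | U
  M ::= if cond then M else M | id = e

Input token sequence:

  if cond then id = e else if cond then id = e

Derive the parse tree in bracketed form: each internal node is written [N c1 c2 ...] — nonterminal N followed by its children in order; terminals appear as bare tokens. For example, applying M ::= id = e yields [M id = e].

[S [U if cond then [M id = e] else [U if cond then [S [M id = e]]]]]

S
U
if cond then M else U
if cond then id = e else U
if cond then id = e else if cond then S
if cond then id = e else if cond then M
if cond then id = e else if cond then id = e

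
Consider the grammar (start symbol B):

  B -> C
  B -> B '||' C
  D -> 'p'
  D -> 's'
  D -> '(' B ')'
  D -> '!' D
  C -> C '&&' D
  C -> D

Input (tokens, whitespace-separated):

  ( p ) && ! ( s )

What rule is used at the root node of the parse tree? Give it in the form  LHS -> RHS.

B -> C

[B [C [C [D ( [B [C [D p]]] )]] && [D ! [D ( [B [C [D s]]] )]]]]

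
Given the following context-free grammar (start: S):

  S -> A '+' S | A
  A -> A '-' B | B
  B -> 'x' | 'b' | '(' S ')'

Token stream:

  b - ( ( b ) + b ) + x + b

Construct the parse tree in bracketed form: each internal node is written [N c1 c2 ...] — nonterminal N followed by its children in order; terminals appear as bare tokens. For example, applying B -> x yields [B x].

[S [A [A [B b]] - [B ( [S [A [B ( [S [A [B b]]] )]] + [S [A [B b]]]] )]] + [S [A [B x]] + [S [A [B b]]]]]

S
A + S
A - B + S
B - B + S
b - B + S
b - ( S ) + S
b - ( A + S ) + S
b - ( B + S ) + S
b - ( ( S ) + S ) + S
b - ( ( A ) + S ) + S
b - ( ( B ) + S ) + S
b - ( ( b ) + S ) + S
b - ( ( b ) + A ) + S
b - ( ( b ) + B ) + S
b - ( ( b ) + b ) + S
b - ( ( b ) + b ) + A + S
b - ( ( b ) + b ) + B + S
b - ( ( b ) + b ) + x + S
b - ( ( b ) + b ) + x + A
b - ( ( b ) + b ) + x + B
b - ( ( b ) + b ) + x + b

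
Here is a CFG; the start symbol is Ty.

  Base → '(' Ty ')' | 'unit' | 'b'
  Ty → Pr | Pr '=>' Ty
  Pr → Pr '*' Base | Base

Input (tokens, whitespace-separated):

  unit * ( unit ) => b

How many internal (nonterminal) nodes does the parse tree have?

[Ty [Pr [Pr [Base unit]] * [Base ( [Ty [Pr [Base unit]]] )]] => [Ty [Pr [Base b]]]]

11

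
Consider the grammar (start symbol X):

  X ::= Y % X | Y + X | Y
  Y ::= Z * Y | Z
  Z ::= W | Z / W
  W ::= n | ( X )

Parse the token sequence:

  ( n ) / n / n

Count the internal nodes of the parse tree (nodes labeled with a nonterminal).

[X [Y [Z [Z [Z [W ( [X [Y [Z [W n]]]] )]] / [W n]] / [W n]]]]

12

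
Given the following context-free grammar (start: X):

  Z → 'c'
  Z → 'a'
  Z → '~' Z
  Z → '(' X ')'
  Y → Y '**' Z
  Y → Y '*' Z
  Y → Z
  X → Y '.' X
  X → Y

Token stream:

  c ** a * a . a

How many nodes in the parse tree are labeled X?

2

[X [Y [Y [Y [Z c]] ** [Z a]] * [Z a]] . [X [Y [Z a]]]]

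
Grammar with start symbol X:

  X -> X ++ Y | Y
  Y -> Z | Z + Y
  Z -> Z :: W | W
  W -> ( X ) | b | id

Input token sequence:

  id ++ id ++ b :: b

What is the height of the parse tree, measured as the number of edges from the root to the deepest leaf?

[X [X [X [Y [Z [W id]]]] ++ [Y [Z [W id]]]] ++ [Y [Z [Z [W b]] :: [W b]]]]

6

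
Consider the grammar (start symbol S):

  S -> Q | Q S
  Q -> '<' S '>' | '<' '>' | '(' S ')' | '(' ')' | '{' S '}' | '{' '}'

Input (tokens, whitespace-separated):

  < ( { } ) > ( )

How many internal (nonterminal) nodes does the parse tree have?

[S [Q < [S [Q ( [S [Q { }]] )]] >] [S [Q ( )]]]

8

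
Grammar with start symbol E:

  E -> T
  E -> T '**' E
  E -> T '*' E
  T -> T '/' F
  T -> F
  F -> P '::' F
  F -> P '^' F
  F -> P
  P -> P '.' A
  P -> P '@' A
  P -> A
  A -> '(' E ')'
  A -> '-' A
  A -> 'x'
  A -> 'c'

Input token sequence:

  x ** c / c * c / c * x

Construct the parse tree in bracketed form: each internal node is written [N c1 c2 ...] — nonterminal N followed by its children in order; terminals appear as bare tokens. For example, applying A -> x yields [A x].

[E [T [F [P [A x]]]] ** [E [T [T [F [P [A c]]]] / [F [P [A c]]]] * [E [T [T [F [P [A c]]]] / [F [P [A c]]]] * [E [T [F [P [A x]]]]]]]]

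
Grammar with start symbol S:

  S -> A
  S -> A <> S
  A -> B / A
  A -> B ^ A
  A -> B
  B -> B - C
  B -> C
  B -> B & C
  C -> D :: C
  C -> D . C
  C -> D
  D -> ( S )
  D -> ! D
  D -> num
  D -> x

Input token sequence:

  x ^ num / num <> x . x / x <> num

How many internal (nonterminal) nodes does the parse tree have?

[S [A [B [C [D x]]] ^ [A [B [C [D num]]] / [A [B [C [D num]]]]]] <> [S [A [B [C [D x] . [C [D x]]]] / [A [B [C [D x]]]]] <> [S [A [B [C [D num]]]]]]]

29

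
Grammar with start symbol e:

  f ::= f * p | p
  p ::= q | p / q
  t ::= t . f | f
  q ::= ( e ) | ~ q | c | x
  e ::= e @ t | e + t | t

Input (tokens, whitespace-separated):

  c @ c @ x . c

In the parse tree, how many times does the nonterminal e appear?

[e [e [e [t [f [p [q c]]]]] @ [t [f [p [q c]]]]] @ [t [t [f [p [q x]]]] . [f [p [q c]]]]]

3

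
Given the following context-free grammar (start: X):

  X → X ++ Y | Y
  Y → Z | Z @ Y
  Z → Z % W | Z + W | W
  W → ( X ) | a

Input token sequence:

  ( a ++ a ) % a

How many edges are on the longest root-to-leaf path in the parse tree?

[X [Y [Z [Z [W ( [X [X [Y [Z [W a]]]] ++ [Y [Z [W a]]]] )]] % [W a]]]]

10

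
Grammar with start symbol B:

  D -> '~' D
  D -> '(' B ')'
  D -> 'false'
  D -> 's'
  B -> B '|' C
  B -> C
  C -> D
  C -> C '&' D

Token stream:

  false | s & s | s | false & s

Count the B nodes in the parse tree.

[B [B [B [B [C [D false]]] | [C [C [D s]] & [D s]]] | [C [D s]]] | [C [C [D false]] & [D s]]]

4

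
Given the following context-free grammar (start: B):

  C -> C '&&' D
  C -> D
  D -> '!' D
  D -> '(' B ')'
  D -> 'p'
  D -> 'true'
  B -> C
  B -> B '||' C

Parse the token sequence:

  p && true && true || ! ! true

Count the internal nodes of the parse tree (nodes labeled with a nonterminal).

[B [B [C [C [C [D p]] && [D true]] && [D true]]] || [C [D ! [D ! [D true]]]]]

12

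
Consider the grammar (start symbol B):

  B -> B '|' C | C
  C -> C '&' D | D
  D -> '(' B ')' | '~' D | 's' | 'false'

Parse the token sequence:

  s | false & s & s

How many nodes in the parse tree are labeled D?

4

[B [B [C [D s]]] | [C [C [C [D false]] & [D s]] & [D s]]]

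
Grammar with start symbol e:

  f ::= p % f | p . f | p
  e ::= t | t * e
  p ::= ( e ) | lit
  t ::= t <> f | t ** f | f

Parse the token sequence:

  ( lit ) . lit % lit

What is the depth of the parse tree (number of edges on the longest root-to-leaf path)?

8

[e [t [f [p ( [e [t [f [p lit]]]] )] . [f [p lit] % [f [p lit]]]]]]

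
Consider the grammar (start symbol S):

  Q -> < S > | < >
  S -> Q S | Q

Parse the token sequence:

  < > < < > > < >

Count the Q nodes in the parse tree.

[S [Q < >] [S [Q < [S [Q < >]] >] [S [Q < >]]]]

4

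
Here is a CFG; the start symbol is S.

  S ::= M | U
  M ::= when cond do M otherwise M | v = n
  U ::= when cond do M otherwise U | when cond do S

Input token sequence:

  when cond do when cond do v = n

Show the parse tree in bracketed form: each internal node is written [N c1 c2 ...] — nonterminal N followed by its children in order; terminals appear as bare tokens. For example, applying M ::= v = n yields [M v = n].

S
U
when cond do S
when cond do U
when cond do when cond do S
when cond do when cond do M
when cond do when cond do v = n

[S [U when cond do [S [U when cond do [S [M v = n]]]]]]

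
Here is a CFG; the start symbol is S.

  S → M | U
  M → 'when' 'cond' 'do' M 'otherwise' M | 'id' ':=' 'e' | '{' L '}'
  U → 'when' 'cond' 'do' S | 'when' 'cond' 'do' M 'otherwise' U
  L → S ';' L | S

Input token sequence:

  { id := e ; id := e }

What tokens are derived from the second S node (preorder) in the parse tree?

id := e

[S [M { [L [S [M id := e]] ; [L [S [M id := e]]]] }]]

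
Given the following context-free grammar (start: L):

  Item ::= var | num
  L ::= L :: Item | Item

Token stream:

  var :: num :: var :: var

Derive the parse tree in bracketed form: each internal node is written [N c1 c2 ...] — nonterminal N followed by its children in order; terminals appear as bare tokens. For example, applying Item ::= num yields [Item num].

[L [L [L [L [Item var]] :: [Item num]] :: [Item var]] :: [Item var]]

L
L :: Item
L :: Item :: Item
L :: Item :: Item :: Item
Item :: Item :: Item :: Item
var :: Item :: Item :: Item
var :: num :: Item :: Item
var :: num :: var :: Item
var :: num :: var :: var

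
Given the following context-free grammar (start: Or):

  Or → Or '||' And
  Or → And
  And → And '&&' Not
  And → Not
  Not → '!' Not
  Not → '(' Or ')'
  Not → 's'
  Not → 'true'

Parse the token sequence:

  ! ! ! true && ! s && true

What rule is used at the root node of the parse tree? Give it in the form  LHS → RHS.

Or → And

[Or [And [And [And [Not ! [Not ! [Not ! [Not true]]]]] && [Not ! [Not s]]] && [Not true]]]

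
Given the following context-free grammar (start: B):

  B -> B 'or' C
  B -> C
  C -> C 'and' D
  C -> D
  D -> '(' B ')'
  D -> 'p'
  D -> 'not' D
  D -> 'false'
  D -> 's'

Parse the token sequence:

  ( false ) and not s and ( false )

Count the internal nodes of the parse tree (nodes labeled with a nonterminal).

[B [C [C [C [D ( [B [C [D false]]] )]] and [D not [D s]]] and [D ( [B [C [D false]]] )]]]

14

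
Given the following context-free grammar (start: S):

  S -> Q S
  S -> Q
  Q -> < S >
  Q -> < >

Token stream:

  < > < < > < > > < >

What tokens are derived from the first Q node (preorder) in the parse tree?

< >

[S [Q < >] [S [Q < [S [Q < >] [S [Q < >]]] >] [S [Q < >]]]]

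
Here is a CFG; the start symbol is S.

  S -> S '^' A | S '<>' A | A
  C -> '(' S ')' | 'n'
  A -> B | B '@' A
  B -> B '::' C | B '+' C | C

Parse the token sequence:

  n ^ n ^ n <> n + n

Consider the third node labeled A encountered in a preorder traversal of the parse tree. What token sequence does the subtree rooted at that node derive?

n

[S [S [S [S [A [B [C n]]]] ^ [A [B [C n]]]] ^ [A [B [C n]]]] <> [A [B [B [C n]] + [C n]]]]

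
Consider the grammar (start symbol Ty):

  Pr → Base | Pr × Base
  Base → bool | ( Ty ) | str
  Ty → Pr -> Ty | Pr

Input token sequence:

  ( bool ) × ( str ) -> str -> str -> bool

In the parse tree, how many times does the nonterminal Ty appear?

[Ty [Pr [Pr [Base ( [Ty [Pr [Base bool]]] )]] × [Base ( [Ty [Pr [Base str]]] )]] -> [Ty [Pr [Base str]] -> [Ty [Pr [Base str]] -> [Ty [Pr [Base bool]]]]]]

6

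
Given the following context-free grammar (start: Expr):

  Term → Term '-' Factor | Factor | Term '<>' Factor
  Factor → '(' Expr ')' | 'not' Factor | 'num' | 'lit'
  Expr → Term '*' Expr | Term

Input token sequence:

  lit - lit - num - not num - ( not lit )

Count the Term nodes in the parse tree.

[Expr [Term [Term [Term [Term [Term [Factor lit]] - [Factor lit]] - [Factor num]] - [Factor not [Factor num]]] - [Factor ( [Expr [Term [Factor not [Factor lit]]]] )]]]

6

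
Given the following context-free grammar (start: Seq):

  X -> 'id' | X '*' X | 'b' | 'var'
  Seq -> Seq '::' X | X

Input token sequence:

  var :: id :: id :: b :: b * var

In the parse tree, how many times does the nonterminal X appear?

7

[Seq [Seq [Seq [Seq [Seq [X var]] :: [X id]] :: [X id]] :: [X b]] :: [X [X b] * [X var]]]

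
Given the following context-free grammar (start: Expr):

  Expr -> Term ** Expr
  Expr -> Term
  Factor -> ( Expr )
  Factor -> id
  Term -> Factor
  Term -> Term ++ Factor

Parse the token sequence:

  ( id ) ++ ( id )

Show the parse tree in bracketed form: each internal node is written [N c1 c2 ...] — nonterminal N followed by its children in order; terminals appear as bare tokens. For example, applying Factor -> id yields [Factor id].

Expr
Term
Term ++ Factor
Factor ++ Factor
( Expr ) ++ Factor
( Term ) ++ Factor
( Factor ) ++ Factor
( id ) ++ Factor
( id ) ++ ( Expr )
( id ) ++ ( Term )
( id ) ++ ( Factor )
( id ) ++ ( id )

[Expr [Term [Term [Factor ( [Expr [Term [Factor id]]] )]] ++ [Factor ( [Expr [Term [Factor id]]] )]]]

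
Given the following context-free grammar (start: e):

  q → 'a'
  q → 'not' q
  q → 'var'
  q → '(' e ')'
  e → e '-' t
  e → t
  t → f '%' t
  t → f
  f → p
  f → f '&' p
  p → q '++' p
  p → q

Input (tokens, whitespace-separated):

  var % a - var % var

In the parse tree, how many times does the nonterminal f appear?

4

[e [e [t [f [p [q var]]] % [t [f [p [q a]]]]]] - [t [f [p [q var]]] % [t [f [p [q var]]]]]]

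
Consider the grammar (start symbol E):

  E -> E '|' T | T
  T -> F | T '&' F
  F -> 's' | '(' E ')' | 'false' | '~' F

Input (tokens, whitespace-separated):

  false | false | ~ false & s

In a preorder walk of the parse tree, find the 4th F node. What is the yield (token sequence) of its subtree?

[E [E [E [T [F false]]] | [T [F false]]] | [T [T [F ~ [F false]]] & [F s]]]

false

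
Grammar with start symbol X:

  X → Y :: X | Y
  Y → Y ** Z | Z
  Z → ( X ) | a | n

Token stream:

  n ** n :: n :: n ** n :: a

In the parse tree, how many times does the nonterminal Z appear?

[X [Y [Y [Z n]] ** [Z n]] :: [X [Y [Z n]] :: [X [Y [Y [Z n]] ** [Z n]] :: [X [Y [Z a]]]]]]

6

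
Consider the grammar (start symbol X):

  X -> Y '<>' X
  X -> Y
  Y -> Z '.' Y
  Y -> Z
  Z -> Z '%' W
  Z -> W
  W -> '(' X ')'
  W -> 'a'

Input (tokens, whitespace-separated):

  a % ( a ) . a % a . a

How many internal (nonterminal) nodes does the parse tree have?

18

[X [Y [Z [Z [W a]] % [W ( [X [Y [Z [W a]]]] )]] . [Y [Z [Z [W a]] % [W a]] . [Y [Z [W a]]]]]]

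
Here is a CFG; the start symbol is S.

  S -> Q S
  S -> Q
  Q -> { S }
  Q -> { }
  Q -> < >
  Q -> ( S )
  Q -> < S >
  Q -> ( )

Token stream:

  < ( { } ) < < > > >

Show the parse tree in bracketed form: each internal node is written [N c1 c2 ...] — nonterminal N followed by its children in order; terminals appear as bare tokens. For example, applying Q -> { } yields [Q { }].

S
Q
< S >
< Q S >
< ( S ) S >
< ( Q ) S >
< ( { } ) S >
< ( { } ) Q >
< ( { } ) < S > >
< ( { } ) < Q > >
< ( { } ) < < > > >

[S [Q < [S [Q ( [S [Q { }]] )] [S [Q < [S [Q < >]] >]]] >]]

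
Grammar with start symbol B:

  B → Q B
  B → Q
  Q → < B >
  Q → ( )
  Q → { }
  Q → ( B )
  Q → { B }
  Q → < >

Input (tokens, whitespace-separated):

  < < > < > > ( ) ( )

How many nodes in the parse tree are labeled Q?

5

[B [Q < [B [Q < >] [B [Q < >]]] >] [B [Q ( )] [B [Q ( )]]]]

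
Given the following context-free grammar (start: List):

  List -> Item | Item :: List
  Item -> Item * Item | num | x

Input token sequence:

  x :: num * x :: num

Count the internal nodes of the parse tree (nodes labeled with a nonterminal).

[List [Item x] :: [List [Item [Item num] * [Item x]] :: [List [Item num]]]]

8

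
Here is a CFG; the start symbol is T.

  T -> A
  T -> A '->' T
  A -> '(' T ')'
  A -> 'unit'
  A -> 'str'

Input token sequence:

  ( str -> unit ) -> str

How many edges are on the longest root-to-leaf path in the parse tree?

[T [A ( [T [A str] -> [T [A unit]]] )] -> [T [A str]]]

5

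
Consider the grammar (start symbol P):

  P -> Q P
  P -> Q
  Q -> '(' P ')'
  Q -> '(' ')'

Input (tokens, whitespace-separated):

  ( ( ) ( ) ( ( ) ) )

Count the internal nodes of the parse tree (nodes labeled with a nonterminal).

[P [Q ( [P [Q ( )] [P [Q ( )] [P [Q ( [P [Q ( )]] )]]]] )]]

10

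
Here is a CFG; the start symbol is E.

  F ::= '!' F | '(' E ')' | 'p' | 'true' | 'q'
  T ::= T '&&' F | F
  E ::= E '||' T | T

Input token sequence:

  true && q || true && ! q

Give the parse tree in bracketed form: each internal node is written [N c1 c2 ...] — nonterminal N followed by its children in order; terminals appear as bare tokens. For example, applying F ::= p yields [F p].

[E [E [T [T [F true]] && [F q]]] || [T [T [F true]] && [F ! [F q]]]]

E
E || T
T || T
T && F || T
F && F || T
true && F || T
true && q || T
true && q || T && F
true && q || F && F
true && q || true && F
true && q || true && ! F
true && q || true && ! q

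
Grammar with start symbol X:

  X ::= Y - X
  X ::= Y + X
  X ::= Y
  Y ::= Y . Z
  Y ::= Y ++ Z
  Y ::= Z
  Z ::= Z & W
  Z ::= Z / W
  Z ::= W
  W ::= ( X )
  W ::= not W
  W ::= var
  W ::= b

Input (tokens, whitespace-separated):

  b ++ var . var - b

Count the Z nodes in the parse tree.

4

[X [Y [Y [Y [Z [W b]]] ++ [Z [W var]]] . [Z [W var]]] - [X [Y [Z [W b]]]]]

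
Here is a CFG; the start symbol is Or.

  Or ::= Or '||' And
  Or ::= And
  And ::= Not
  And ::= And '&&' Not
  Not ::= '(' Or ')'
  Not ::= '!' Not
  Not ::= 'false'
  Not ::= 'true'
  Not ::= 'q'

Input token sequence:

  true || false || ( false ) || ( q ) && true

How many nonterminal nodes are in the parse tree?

[Or [Or [Or [Or [And [Not true]]] || [And [Not false]]] || [And [Not ( [Or [And [Not false]]] )]]] || [And [And [Not ( [Or [And [Not q]]] )]] && [Not true]]]

20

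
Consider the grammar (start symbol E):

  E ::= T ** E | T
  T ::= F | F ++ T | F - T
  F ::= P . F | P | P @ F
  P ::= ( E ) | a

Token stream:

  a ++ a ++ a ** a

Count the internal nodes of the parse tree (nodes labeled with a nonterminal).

[E [T [F [P a]] ++ [T [F [P a]] ++ [T [F [P a]]]]] ** [E [T [F [P a]]]]]

14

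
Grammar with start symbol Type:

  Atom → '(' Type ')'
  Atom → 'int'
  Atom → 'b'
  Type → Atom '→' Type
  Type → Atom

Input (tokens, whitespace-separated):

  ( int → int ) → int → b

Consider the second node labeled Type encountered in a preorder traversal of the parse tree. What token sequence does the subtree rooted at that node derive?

int → int

[Type [Atom ( [Type [Atom int] → [Type [Atom int]]] )] → [Type [Atom int] → [Type [Atom b]]]]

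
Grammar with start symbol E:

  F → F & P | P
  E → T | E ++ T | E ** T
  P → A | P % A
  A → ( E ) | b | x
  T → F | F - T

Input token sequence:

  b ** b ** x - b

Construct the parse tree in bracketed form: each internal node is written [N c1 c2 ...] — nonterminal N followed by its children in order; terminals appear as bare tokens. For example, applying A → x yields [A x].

[E [E [E [T [F [P [A b]]]]] ** [T [F [P [A b]]]]] ** [T [F [P [A x]]] - [T [F [P [A b]]]]]]

E
E ** T
E ** T ** T
T ** T ** T
F ** T ** T
P ** T ** T
A ** T ** T
b ** T ** T
b ** F ** T
b ** P ** T
b ** A ** T
b ** b ** T
b ** b ** F - T
b ** b ** P - T
b ** b ** A - T
b ** b ** x - T
b ** b ** x - F
b ** b ** x - P
b ** b ** x - A
b ** b ** x - b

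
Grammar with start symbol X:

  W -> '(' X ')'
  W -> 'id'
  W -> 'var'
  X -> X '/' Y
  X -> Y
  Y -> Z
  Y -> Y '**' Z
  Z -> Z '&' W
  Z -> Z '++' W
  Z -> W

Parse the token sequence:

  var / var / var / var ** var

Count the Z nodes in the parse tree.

5

[X [X [X [X [Y [Z [W var]]]] / [Y [Z [W var]]]] / [Y [Z [W var]]]] / [Y [Y [Z [W var]]] ** [Z [W var]]]]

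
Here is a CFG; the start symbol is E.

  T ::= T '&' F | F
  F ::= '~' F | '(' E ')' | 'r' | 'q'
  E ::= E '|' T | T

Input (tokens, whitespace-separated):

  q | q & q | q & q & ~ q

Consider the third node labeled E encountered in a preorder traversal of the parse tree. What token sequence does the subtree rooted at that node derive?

[E [E [E [T [F q]]] | [T [T [F q]] & [F q]]] | [T [T [T [F q]] & [F q]] & [F ~ [F q]]]]

q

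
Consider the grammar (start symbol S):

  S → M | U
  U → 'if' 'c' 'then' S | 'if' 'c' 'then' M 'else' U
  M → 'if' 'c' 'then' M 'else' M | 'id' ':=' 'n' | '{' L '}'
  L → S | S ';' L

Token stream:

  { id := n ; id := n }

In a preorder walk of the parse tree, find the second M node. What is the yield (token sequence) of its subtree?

[S [M { [L [S [M id := n]] ; [L [S [M id := n]]]] }]]

id := n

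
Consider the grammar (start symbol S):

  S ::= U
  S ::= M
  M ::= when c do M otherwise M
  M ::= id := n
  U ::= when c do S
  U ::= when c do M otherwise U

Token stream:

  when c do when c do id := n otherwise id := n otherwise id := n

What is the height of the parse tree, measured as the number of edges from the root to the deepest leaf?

4

[S [M when c do [M when c do [M id := n] otherwise [M id := n]] otherwise [M id := n]]]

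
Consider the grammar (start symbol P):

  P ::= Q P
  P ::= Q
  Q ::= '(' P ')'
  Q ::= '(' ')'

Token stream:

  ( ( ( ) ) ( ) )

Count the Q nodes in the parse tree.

4

[P [Q ( [P [Q ( [P [Q ( )]] )] [P [Q ( )]]] )]]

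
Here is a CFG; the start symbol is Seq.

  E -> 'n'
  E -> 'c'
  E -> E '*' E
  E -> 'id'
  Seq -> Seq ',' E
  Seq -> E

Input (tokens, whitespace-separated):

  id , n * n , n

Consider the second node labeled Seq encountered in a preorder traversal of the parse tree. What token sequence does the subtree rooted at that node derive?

id , n * n

[Seq [Seq [Seq [E id]] , [E [E n] * [E n]]] , [E n]]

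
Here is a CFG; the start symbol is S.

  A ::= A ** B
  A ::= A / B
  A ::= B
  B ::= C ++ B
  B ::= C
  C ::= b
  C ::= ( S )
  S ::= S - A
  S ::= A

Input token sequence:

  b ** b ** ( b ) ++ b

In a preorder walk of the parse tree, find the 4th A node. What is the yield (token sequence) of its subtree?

b

[S [A [A [A [B [C b]]] ** [B [C b]]] ** [B [C ( [S [A [B [C b]]]] )] ++ [B [C b]]]]]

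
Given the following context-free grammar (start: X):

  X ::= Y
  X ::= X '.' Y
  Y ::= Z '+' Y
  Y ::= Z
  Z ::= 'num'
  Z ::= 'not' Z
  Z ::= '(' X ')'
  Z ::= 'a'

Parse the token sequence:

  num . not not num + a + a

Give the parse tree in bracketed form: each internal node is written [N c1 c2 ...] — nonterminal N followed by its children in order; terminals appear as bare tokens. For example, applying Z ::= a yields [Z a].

[X [X [Y [Z num]]] . [Y [Z not [Z not [Z num]]] + [Y [Z a] + [Y [Z a]]]]]

X
X . Y
Y . Y
Z . Y
num . Y
num . Z + Y
num . not Z + Y
num . not not Z + Y
num . not not num + Y
num . not not num + Z + Y
num . not not num + a + Y
num . not not num + a + Z
num . not not num + a + a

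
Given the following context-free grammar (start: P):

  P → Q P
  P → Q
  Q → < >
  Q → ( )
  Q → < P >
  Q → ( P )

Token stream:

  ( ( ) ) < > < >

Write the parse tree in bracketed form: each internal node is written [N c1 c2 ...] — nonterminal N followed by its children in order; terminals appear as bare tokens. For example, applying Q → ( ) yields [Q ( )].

[P [Q ( [P [Q ( )]] )] [P [Q < >] [P [Q < >]]]]

P
Q P
( P ) P
( Q ) P
( ( ) ) P
( ( ) ) Q P
( ( ) ) < > P
( ( ) ) < > Q
( ( ) ) < > < >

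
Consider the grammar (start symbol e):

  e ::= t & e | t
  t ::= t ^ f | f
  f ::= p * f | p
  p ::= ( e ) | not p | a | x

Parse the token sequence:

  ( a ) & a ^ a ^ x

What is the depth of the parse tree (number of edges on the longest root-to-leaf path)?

[e [t [f [p ( [e [t [f [p a]]]] )]]] & [e [t [t [t [f [p a]]] ^ [f [p a]]] ^ [f [p x]]]]]

8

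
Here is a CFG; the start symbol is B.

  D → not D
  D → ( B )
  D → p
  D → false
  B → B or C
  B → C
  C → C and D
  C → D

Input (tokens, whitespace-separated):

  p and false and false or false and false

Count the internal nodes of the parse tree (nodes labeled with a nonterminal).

[B [B [C [C [C [D p]] and [D false]] and [D false]]] or [C [C [D false]] and [D false]]]

12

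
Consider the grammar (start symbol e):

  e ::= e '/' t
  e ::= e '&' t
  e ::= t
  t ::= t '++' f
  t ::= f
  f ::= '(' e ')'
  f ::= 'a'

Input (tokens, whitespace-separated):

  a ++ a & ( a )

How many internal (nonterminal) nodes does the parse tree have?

11

[e [e [t [t [f a]] ++ [f a]]] & [t [f ( [e [t [f a]]] )]]]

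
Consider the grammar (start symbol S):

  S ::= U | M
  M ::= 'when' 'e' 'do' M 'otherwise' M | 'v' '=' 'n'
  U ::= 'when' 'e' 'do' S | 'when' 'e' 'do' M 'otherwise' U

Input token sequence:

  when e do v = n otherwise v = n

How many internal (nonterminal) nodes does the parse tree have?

4

[S [M when e do [M v = n] otherwise [M v = n]]]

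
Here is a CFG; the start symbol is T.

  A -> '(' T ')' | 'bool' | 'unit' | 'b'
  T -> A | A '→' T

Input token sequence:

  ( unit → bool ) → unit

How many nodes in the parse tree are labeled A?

[T [A ( [T [A unit] → [T [A bool]]] )] → [T [A unit]]]

4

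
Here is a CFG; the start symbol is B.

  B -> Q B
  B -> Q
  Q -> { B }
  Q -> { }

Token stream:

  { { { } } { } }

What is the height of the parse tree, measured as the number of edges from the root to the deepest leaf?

[B [Q { [B [Q { [B [Q { }]] }] [B [Q { }]]] }]]

6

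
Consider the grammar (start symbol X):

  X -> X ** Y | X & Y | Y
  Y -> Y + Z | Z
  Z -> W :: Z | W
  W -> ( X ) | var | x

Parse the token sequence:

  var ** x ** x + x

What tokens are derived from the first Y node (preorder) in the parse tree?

var

[X [X [X [Y [Z [W var]]]] ** [Y [Z [W x]]]] ** [Y [Y [Z [W x]]] + [Z [W x]]]]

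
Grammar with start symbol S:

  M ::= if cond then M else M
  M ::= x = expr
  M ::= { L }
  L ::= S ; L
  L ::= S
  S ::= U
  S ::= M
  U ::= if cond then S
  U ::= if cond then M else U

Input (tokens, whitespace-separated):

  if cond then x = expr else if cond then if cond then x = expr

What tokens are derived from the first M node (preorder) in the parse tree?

x = expr

[S [U if cond then [M x = expr] else [U if cond then [S [U if cond then [S [M x = expr]]]]]]]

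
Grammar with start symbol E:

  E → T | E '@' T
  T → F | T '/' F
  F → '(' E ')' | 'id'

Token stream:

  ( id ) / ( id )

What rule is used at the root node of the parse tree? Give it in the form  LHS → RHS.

[E [T [T [F ( [E [T [F id]]] )]] / [F ( [E [T [F id]]] )]]]

E → T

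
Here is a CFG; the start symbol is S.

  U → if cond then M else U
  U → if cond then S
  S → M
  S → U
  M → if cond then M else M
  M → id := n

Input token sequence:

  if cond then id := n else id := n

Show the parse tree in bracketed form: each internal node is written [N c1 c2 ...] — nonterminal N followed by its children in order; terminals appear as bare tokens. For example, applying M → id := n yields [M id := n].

S
M
if cond then M else M
if cond then id := n else M
if cond then id := n else id := n

[S [M if cond then [M id := n] else [M id := n]]]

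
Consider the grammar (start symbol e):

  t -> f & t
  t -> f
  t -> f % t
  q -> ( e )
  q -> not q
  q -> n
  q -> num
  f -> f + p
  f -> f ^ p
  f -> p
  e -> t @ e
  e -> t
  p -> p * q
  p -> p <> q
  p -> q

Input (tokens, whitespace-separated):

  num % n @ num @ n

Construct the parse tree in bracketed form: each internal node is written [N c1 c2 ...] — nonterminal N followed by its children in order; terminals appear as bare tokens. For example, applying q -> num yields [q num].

[e [t [f [p [q num]]] % [t [f [p [q n]]]]] @ [e [t [f [p [q num]]]] @ [e [t [f [p [q n]]]]]]]

e
t @ e
f % t @ e
p % t @ e
q % t @ e
num % t @ e
num % f @ e
num % p @ e
num % q @ e
num % n @ e
num % n @ t @ e
num % n @ f @ e
num % n @ p @ e
num % n @ q @ e
num % n @ num @ e
num % n @ num @ t
num % n @ num @ f
num % n @ num @ p
num % n @ num @ q
num % n @ num @ n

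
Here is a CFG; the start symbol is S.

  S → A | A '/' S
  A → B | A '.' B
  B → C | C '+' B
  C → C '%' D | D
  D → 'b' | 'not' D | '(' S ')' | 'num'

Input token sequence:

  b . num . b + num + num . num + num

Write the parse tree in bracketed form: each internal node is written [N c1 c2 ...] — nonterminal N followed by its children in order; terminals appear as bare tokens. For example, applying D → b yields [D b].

[S [A [A [A [A [B [C [D b]]]] . [B [C [D num]]]] . [B [C [D b]] + [B [C [D num]] + [B [C [D num]]]]]] . [B [C [D num]] + [B [C [D num]]]]]]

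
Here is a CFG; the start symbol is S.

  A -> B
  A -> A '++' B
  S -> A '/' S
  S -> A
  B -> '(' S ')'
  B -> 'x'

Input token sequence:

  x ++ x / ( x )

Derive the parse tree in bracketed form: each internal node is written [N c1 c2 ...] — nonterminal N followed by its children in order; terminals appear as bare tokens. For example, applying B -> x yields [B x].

S
A / S
A ++ B / S
B ++ B / S
x ++ B / S
x ++ x / S
x ++ x / A
x ++ x / B
x ++ x / ( S )
x ++ x / ( A )
x ++ x / ( B )
x ++ x / ( x )

[S [A [A [B x]] ++ [B x]] / [S [A [B ( [S [A [B x]]] )]]]]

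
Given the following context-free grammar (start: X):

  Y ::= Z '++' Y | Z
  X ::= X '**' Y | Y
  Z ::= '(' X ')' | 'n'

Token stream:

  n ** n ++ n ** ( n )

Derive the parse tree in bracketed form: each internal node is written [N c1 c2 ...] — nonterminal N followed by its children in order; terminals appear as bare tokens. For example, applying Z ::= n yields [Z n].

X
X ** Y
X ** Y ** Y
Y ** Y ** Y
Z ** Y ** Y
n ** Y ** Y
n ** Z ++ Y ** Y
n ** n ++ Y ** Y
n ** n ++ Z ** Y
n ** n ++ n ** Y
n ** n ++ n ** Z
n ** n ++ n ** ( X )
n ** n ++ n ** ( Y )
n ** n ++ n ** ( Z )
n ** n ++ n ** ( n )

[X [X [X [Y [Z n]]] ** [Y [Z n] ++ [Y [Z n]]]] ** [Y [Z ( [X [Y [Z n]]] )]]]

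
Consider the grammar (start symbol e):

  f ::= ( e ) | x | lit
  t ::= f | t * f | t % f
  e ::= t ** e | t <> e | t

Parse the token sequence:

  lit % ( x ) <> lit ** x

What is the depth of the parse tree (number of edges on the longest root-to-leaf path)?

6

[e [t [t [f lit]] % [f ( [e [t [f x]]] )]] <> [e [t [f lit]] ** [e [t [f x]]]]]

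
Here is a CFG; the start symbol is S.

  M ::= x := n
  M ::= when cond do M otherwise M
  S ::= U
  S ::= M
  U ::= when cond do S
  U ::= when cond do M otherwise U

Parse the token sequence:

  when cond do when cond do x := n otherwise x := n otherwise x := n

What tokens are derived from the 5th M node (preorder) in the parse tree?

x := n

[S [M when cond do [M when cond do [M x := n] otherwise [M x := n]] otherwise [M x := n]]]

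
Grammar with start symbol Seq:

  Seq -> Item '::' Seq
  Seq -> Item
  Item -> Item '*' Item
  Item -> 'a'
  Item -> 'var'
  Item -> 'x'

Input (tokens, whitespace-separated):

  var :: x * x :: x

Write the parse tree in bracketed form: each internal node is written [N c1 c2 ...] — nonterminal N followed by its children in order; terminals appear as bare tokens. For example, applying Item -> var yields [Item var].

Seq
Item :: Seq
var :: Seq
var :: Item :: Seq
var :: Item * Item :: Seq
var :: x * Item :: Seq
var :: x * x :: Seq
var :: x * x :: Item
var :: x * x :: x

[Seq [Item var] :: [Seq [Item [Item x] * [Item x]] :: [Seq [Item x]]]]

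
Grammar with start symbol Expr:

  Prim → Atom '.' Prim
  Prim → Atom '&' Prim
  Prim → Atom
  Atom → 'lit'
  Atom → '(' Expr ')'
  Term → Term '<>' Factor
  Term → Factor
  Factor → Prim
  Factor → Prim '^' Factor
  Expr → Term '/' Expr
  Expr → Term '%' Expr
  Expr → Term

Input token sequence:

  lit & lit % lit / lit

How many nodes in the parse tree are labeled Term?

[Expr [Term [Factor [Prim [Atom lit] & [Prim [Atom lit]]]]] % [Expr [Term [Factor [Prim [Atom lit]]]] / [Expr [Term [Factor [Prim [Atom lit]]]]]]]

3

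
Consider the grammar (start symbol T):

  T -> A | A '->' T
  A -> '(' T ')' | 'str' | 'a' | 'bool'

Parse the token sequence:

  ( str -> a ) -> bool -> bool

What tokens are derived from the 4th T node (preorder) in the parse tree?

[T [A ( [T [A str] -> [T [A a]]] )] -> [T [A bool] -> [T [A bool]]]]

bool -> bool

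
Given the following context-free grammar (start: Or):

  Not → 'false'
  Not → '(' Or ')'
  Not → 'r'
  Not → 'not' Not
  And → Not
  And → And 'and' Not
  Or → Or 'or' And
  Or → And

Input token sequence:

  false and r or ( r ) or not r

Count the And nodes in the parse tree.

5

[Or [Or [Or [And [And [Not false]] and [Not r]]] or [And [Not ( [Or [And [Not r]]] )]]] or [And [Not not [Not r]]]]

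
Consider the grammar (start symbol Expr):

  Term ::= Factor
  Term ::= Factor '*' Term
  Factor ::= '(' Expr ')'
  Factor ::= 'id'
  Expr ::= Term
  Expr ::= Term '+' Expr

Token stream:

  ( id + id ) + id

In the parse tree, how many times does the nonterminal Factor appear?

4

[Expr [Term [Factor ( [Expr [Term [Factor id]] + [Expr [Term [Factor id]]]] )]] + [Expr [Term [Factor id]]]]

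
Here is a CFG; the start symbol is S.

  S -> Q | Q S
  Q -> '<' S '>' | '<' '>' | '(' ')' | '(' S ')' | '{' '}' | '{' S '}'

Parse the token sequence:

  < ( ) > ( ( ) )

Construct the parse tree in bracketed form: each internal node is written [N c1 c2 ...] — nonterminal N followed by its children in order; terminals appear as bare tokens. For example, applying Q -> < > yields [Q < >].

S
Q S
< S > S
< Q > S
< ( ) > S
< ( ) > Q
< ( ) > ( S )
< ( ) > ( Q )
< ( ) > ( ( ) )

[S [Q < [S [Q ( )]] >] [S [Q ( [S [Q ( )]] )]]]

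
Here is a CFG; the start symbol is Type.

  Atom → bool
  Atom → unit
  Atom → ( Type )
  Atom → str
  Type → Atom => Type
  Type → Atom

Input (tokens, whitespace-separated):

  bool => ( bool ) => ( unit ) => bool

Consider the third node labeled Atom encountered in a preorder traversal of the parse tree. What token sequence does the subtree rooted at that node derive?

[Type [Atom bool] => [Type [Atom ( [Type [Atom bool]] )] => [Type [Atom ( [Type [Atom unit]] )] => [Type [Atom bool]]]]]

bool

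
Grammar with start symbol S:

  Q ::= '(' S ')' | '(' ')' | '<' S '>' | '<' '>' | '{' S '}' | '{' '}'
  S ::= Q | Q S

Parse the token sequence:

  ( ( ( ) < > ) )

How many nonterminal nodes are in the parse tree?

8

[S [Q ( [S [Q ( [S [Q ( )] [S [Q < >]]] )]] )]]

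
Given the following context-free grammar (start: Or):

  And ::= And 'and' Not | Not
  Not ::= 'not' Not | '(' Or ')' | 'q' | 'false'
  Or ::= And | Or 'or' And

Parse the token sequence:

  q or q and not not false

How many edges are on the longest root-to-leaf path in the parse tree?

5

[Or [Or [And [Not q]]] or [And [And [Not q]] and [Not not [Not not [Not false]]]]]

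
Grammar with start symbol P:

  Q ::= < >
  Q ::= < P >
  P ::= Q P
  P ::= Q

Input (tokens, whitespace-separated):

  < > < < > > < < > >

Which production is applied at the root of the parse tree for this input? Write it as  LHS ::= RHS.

P ::= Q P

[P [Q < >] [P [Q < [P [Q < >]] >] [P [Q < [P [Q < >]] >]]]]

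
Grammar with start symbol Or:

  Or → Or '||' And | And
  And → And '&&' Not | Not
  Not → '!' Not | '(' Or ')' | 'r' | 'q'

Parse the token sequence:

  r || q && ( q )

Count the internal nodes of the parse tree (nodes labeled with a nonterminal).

[Or [Or [And [Not r]]] || [And [And [Not q]] && [Not ( [Or [And [Not q]]] )]]]

11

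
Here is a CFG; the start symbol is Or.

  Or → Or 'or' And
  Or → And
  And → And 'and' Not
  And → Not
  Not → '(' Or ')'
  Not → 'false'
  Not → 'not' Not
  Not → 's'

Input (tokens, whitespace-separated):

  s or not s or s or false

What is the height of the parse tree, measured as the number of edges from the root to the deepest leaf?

6

[Or [Or [Or [Or [And [Not s]]] or [And [Not not [Not s]]]] or [And [Not s]]] or [And [Not false]]]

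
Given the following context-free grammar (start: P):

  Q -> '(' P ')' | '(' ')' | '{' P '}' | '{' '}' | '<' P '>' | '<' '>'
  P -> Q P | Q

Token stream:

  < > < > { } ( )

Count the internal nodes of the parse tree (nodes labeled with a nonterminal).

[P [Q < >] [P [Q < >] [P [Q { }] [P [Q ( )]]]]]

8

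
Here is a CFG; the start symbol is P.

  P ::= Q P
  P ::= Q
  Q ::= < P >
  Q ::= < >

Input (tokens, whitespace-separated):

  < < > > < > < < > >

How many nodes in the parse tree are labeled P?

[P [Q < [P [Q < >]] >] [P [Q < >] [P [Q < [P [Q < >]] >]]]]

5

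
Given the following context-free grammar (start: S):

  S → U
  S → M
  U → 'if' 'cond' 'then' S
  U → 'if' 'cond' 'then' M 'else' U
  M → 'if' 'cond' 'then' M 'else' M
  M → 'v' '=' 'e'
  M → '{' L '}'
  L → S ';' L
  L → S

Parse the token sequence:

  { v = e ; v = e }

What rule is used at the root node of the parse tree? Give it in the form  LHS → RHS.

S → M

[S [M { [L [S [M v = e]] ; [L [S [M v = e]]]] }]]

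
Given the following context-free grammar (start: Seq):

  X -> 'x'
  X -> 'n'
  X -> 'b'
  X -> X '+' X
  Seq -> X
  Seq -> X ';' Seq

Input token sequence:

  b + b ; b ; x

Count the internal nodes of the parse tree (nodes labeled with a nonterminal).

[Seq [X [X b] + [X b]] ; [Seq [X b] ; [Seq [X x]]]]

8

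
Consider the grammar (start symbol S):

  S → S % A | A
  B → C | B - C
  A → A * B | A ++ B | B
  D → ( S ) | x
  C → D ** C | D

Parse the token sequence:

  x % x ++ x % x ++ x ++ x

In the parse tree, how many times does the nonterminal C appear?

[S [S [S [A [B [C [D x]]]]] % [A [A [B [C [D x]]]] ++ [B [C [D x]]]]] % [A [A [A [B [C [D x]]]] ++ [B [C [D x]]]] ++ [B [C [D x]]]]]

6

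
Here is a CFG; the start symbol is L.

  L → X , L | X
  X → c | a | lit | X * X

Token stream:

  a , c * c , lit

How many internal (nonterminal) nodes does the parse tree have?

8

[L [X a] , [L [X [X c] * [X c]] , [L [X lit]]]]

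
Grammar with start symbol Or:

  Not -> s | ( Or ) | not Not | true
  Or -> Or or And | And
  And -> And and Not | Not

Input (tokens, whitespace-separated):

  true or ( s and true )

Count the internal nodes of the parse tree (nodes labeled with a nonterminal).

11

[Or [Or [And [Not true]]] or [And [Not ( [Or [And [And [Not s]] and [Not true]]] )]]]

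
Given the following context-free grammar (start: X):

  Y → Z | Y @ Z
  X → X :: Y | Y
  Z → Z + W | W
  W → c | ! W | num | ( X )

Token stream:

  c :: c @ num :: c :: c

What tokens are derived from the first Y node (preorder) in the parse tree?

[X [X [X [X [Y [Z [W c]]]] :: [Y [Y [Z [W c]]] @ [Z [W num]]]] :: [Y [Z [W c]]]] :: [Y [Z [W c]]]]

c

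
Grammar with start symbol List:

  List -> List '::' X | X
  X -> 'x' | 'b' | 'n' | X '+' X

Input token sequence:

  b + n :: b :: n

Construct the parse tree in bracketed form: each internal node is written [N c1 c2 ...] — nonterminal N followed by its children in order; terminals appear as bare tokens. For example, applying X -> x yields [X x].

[List [List [List [X [X b] + [X n]]] :: [X b]] :: [X n]]

List
List :: X
List :: X :: X
X :: X :: X
X + X :: X :: X
b + X :: X :: X
b + n :: X :: X
b + n :: b :: X
b + n :: b :: n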